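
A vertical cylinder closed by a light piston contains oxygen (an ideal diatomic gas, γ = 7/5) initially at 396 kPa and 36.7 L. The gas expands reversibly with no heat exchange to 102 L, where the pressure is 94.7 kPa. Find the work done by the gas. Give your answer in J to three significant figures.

W ≈ 12200 J

Adiabatic: W = (P₁V₁ − P₂V₂)/(γ − 1) with γ = 7/5.
P₁V₁ = 14533 J, P₂V₂ = 9659 J.
W = (14533 − 9659) / 0.4 = 12185 J.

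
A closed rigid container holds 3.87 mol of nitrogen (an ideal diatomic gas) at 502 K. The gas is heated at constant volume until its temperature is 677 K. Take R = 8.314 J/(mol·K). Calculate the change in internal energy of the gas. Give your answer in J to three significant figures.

Constant volume ⇒ W = 0, so Q = ΔU = nCᵥΔT with Cᵥ = 5R/2 = 20.79 J/(mol·K).
ΔU = (3.87)(20.79)(677 − 502) = 14077 J.

ΔU ≈ 14100 J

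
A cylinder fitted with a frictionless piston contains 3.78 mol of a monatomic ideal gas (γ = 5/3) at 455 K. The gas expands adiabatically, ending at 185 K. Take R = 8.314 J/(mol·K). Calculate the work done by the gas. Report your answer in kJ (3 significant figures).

Adiabatic ⇒ Q = 0, so W_by = −ΔU = nCᵥ(T₁ − T₂).
Cᵥ = 3R/2 = 12.47 J/(mol·K).
W = (3.78)(12.47)(455 − 185) = 12728 J.

W ≈ 12.7 kJ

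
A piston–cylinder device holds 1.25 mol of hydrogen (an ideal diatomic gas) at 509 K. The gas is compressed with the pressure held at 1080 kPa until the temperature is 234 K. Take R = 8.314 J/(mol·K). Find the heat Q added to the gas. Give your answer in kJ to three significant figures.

Isobaric: W = nRΔT = (1.25)(8.314)(-275) = -2858 J.
ΔU = nCᵥΔT with Cᵥ = 5R/2: ΔU = (1.25)(20.79)(-275) = -7145 J.
Q = ΔU + W = -7145 − 2858 = -10003 J.

Q ≈ -10.0 kJ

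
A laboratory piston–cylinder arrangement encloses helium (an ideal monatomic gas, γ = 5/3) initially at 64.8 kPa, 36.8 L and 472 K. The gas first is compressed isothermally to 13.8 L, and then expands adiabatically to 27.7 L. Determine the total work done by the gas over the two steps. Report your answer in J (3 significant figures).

W_total ≈ -1010 J

Step 1 (isothermal): W = P₁V₁ ln(V₂/V₁) = (2385) ln(13.8/36.8) = -2339 J.
After step 1: P = 172.8 kPa, V = 13.8 L, T = 472 K.
Step 2 (adiabatic): W = (P₁V₁ − P₂V₂)/(γ−1) = (2385 − 1499)/0.667 = 1329 J.
W_total = -2339 + 1329 = -1010 J.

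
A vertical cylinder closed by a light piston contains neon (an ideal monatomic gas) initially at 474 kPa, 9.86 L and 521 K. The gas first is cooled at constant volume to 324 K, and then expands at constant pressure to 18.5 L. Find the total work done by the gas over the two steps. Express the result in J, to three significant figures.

W_total ≈ 2550 J

Step 1 (isochoric): W = 0 (constant volume).
After step 1: P = 294.8 kPa (V unchanged).
Step 2 (isobaric): W = PΔV = (294.8 kPa)(18.5 − 9.86 L) = 2547 J.
W_total = 0 + 2547 = 2547 J.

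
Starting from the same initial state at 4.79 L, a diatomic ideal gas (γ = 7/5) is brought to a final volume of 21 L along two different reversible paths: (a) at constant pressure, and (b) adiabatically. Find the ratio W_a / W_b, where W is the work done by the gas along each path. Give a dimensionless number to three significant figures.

Path (a) isobaric: W = P₁(V₂ − V₁) → W_a/(P₁V₁) = 3.384.
Path (b) adiabatic: W = P₁V₁(1 − (V₁/V₂)^(γ−1))/(γ−1) → W_b/(P₁V₁) = 1.116.
W_a / W_b = 3.384 / 1.116 = 3.033.

W_a / W_b ≈ 3.03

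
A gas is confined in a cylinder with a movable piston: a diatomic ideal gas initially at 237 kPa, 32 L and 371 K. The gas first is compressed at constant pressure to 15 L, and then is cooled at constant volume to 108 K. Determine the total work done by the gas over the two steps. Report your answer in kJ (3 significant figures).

W_total ≈ -4.03 kJ

Step 1 (isobaric): W = PΔV = (237 kPa)(15 − 32 L) = -4029 J.
Step 2 (isochoric): W = 0 (constant volume).
W_total = -4029 + 0 = -4029 J.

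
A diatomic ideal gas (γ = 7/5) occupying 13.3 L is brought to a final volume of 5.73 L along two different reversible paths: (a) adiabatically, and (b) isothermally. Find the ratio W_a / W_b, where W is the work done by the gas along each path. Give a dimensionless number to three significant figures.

W_a / W_b ≈ 1.19

Path (a) adiabatic: W = P₁V₁(1 − (V₁/V₂)^(γ−1))/(γ−1) → W_a/(P₁V₁) = -1.001.
Path (b) isothermal: W = P₁V₁ ln(V₂/V₁) → W_b/(P₁V₁) = -0.842.
W_a / W_b = -1.001 / -0.842 = 1.189.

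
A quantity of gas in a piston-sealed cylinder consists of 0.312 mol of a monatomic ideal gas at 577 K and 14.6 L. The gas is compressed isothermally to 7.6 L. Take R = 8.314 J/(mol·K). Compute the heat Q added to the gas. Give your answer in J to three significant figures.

Isothermal ⇒ ΔU = 0, so Q = W = nRT ln(V₂/V₁).
Q = (0.312)(8.314)(577) ln(7.6/14.6) = 1497 × -0.6529 = -977.2 J.

Q ≈ -977 J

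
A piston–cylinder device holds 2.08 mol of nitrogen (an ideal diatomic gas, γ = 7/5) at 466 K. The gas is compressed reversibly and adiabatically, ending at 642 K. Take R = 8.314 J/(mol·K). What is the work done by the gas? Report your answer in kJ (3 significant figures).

Adiabatic ⇒ Q = 0, so W_by = −ΔU = nCᵥ(T₁ − T₂).
Cᵥ = 5R/2 = 20.79 J/(mol·K).
W = (2.08)(20.79)(466 − 642) = -7609 J.

W ≈ -7.61 kJ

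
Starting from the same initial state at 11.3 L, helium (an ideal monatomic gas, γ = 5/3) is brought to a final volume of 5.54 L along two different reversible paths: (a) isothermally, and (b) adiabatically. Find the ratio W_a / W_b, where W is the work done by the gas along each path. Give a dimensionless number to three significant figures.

W_a / W_b ≈ 0.781

Path (a) isothermal: W = P₁V₁ ln(V₂/V₁) → W_a/(P₁V₁) = -0.7128.
Path (b) adiabatic: W = P₁V₁(1 − (V₁/V₂)^(γ−1))/(γ−1) → W_b/(P₁V₁) = -0.9125.
W_a / W_b = -0.7128 / -0.9125 = 0.7811.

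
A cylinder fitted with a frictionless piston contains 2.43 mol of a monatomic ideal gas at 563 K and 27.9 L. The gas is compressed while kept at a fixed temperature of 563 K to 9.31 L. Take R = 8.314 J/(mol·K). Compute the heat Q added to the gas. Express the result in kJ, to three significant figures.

Q ≈ -12.5 kJ

Isothermal ⇒ ΔU = 0, so Q = W = nRT ln(V₂/V₁).
Q = (2.43)(8.314)(563) ln(9.31/27.9) = 11374 × -1.098 = -12484 J.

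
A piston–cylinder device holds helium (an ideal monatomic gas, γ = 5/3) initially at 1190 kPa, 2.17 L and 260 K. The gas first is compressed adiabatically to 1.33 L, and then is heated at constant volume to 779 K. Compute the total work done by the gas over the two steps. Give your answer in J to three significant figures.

W_total ≈ -1490 J

Step 1 (adiabatic): W = (P₁V₁ − P₂V₂)/(γ−1) = (2582 − 3579)/0.667 = -1495 J.
Step 2 (isochoric): W = 0 (constant volume).
W_total = -1495 + 0 = -1495 J.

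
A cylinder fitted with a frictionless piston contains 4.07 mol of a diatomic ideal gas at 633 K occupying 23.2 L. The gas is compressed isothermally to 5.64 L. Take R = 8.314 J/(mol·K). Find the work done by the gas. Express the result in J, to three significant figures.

Isothermal: W = nRT ln(V₂/V₁).
W = (4.07)(8.314)(633) × ln(5.64/23.2)
  = 21419 × -1.414
W_by_gas = -30293 J.

W ≈ -30300 J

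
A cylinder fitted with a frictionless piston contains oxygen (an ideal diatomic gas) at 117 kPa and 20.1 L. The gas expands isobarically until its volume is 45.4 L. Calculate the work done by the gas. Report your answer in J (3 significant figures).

Isobaric: W = P ΔV.
W = (117 kPa)(45.4 − 20.1 L) = (117)(25.3) = 2960 J.

W ≈ 2960 J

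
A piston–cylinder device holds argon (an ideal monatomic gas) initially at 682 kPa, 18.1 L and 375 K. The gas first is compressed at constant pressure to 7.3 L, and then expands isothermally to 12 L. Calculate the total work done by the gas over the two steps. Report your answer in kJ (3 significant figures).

W_total ≈ -4.89 kJ

Step 1 (isobaric): W = PΔV = (682 kPa)(7.3 − 18.1 L) = -7366 J.
After step 1: P = 682 kPa, V = 7.3 L, T = 151.2 K.
Step 2 (isothermal): W = P₁V₁ ln(V₂/V₁) = (4979) ln(12/7.3) = 2475 J.
W_total = -7366 + 2475 = -4891 J.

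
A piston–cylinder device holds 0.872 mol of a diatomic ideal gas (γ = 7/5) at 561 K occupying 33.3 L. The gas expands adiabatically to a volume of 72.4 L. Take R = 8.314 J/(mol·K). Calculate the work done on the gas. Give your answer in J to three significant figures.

Adiabatic: TV^(γ−1) = const with γ = 7/5.
T₂ = T₁ (V₁/V₂)^(γ−1) = 561 × (33.3/72.4)^0.4 = 561 × 0.733 = 411.2 K.
W_by = nCᵥ(T₁ − T₂) = (0.872)(20.79)(561 − 411.2) = 2715 J.
Work on gas = −W_by = -2715 J.

W ≈ -2720 J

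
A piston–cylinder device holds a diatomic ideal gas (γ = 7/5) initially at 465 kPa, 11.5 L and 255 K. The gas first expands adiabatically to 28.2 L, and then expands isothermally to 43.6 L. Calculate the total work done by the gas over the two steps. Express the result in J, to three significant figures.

W_total ≈ 5660 J

Step 1 (adiabatic): W = (P₁V₁ − P₂V₂)/(γ−1) = (5348 − 3735)/0.4 = 4030 J.
After step 1: P = 132.5 kPa, V = 28.2 L, T = 178.1 K.
Step 2 (isothermal): W = P₁V₁ ln(V₂/V₁) = (3735) ln(43.6/28.2) = 1628 J.
W_total = 4030 + 1628 = 5658 J.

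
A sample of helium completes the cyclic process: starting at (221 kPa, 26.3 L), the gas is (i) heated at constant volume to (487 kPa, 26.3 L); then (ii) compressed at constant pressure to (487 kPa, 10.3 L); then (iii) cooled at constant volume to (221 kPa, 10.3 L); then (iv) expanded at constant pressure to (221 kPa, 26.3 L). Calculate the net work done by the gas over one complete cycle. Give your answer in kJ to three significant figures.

Constant-volume legs do no work.
W(ii) = (487)(10.3 − 26.3) = -7792 J; W(iv) = (221)(26.3 − 10.3) = 3536 J.
W_net = -7792 + 3536 = -4256 J (the counter-clockwise enclosed area).

W_net ≈ -4.26 kJ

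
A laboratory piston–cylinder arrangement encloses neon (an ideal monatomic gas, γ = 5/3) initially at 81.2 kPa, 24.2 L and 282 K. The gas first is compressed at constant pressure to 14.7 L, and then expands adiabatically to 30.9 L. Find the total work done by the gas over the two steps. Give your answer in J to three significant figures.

W_total ≈ -72.1 J

Step 1 (isobaric): W = PΔV = (81.2 kPa)(14.7 − 24.2 L) = -771.4 J.
After step 1: P = 81.2 kPa, V = 14.7 L, T = 171.3 K.
Step 2 (adiabatic): W = (P₁V₁ − P₂V₂)/(γ−1) = (1194 − 727.4)/0.667 = 699.3 J.
W_total = -771.4 + 699.3 = -72.06 J.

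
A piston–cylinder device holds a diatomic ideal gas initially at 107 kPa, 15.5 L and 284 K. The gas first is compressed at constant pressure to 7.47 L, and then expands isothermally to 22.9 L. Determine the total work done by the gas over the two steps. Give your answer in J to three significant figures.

Step 1 (isobaric): W = PΔV = (107 kPa)(7.47 − 15.5 L) = -859.2 J.
After step 1: P = 107 kPa, V = 7.47 L, T = 136.9 K.
Step 2 (isothermal): W = P₁V₁ ln(V₂/V₁) = (799.3) ln(22.9/7.47) = 895.4 J.
W_total = -859.2 + 895.4 = 36.19 J.

W_total ≈ 36.2 J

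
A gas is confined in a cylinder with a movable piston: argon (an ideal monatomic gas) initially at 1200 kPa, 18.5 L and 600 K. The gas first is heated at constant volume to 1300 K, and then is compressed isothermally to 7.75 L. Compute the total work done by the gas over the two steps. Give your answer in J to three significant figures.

W_total ≈ -41900 J

Step 1 (isochoric): W = 0 (constant volume).
After step 1: P = 2600 kPa (V unchanged).
Step 2 (isothermal): W = P₁V₁ ln(V₂/V₁) = (48100) ln(7.75/18.5) = -41851 J.
W_total = 0 − 41851 = -41851 J.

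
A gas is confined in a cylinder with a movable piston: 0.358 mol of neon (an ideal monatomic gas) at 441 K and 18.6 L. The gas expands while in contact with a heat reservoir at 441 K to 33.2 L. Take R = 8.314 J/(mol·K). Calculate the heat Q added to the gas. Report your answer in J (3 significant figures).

Isothermal ⇒ ΔU = 0, so Q = W = nRT ln(V₂/V₁).
Q = (0.358)(8.314)(441) ln(33.2/18.6) = 1313 × 0.5794 = 760.5 J.

Q ≈ 761 J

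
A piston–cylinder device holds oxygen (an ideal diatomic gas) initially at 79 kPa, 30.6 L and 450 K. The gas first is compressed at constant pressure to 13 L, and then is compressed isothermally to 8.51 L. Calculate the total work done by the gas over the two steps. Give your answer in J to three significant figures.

W_total ≈ -1830 J

Step 1 (isobaric): W = PΔV = (79 kPa)(13 − 30.6 L) = -1390 J.
After step 1: P = 79 kPa, V = 13 L, T = 191.2 K.
Step 2 (isothermal): W = P₁V₁ ln(V₂/V₁) = (1027) ln(8.51/13) = -435.1 J.
W_total = -1390 − 435.1 = -1826 J.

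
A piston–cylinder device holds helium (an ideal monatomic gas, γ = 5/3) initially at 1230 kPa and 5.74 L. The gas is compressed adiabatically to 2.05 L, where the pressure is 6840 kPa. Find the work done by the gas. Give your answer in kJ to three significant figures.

Adiabatic: W = (P₁V₁ − P₂V₂)/(γ − 1) with γ = 5/3.
P₁V₁ = 7060 J, P₂V₂ = 14022 J.
W = (7060 − 14022) / 0.6667 = -10443 J.

W ≈ -10.4 kJ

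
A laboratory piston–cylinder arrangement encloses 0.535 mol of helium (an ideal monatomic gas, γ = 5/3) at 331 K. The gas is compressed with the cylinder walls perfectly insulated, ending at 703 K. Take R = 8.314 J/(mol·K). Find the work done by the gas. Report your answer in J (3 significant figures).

Adiabatic ⇒ Q = 0, so W_by = −ΔU = nCᵥ(T₁ − T₂).
Cᵥ = 3R/2 = 12.47 J/(mol·K).
W = (0.535)(12.47)(331 − 703) = -2482 J.

W ≈ -2480 J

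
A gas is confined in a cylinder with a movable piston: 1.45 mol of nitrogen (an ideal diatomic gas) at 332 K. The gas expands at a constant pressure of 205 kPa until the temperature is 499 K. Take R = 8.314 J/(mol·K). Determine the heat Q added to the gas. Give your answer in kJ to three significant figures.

Q ≈ 7.05 kJ

Isobaric: W = nRΔT = (1.45)(8.314)(167) = 2013 J.
ΔU = nCᵥΔT with Cᵥ = 5R/2: ΔU = (1.45)(20.79)(167) = 5033 J.
Q = ΔU + W = 5033 + 2013 = 7046 J.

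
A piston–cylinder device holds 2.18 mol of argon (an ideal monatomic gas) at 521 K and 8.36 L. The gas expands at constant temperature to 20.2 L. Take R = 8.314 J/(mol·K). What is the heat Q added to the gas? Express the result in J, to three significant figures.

Q ≈ 8330 J

Isothermal ⇒ ΔU = 0, so Q = W = nRT ln(V₂/V₁).
Q = (2.18)(8.314)(521) ln(20.2/8.36) = 9443 × 0.8822 = 8331 J.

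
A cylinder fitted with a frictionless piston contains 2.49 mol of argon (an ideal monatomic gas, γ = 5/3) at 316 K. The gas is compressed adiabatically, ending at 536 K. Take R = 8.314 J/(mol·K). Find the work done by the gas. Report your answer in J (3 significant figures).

W ≈ -6830 J

Adiabatic ⇒ Q = 0, so W_by = −ΔU = nCᵥ(T₁ − T₂).
Cᵥ = 3R/2 = 12.47 J/(mol·K).
W = (2.49)(12.47)(316 − 536) = -6832 J.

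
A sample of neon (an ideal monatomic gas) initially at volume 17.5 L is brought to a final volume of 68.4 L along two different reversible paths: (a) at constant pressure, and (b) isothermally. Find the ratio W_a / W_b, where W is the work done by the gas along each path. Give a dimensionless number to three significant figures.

W_a / W_b ≈ 2.13

Path (a) isobaric: W = P₁(V₂ − V₁) → W_a/(P₁V₁) = 2.909.
Path (b) isothermal: W = P₁V₁ ln(V₂/V₁) → W_b/(P₁V₁) = 1.363.
W_a / W_b = 2.909 / 1.363 = 2.134.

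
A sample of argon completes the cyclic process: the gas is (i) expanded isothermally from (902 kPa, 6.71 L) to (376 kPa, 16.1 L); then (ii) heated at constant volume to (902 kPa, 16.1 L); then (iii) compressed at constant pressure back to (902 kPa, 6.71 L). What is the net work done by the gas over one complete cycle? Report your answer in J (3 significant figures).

Leg (i): W = PᵢVᵢ ln(V_f/Vᵢ) = (6052) ln(16.1/6.71) = 5297 J.
Leg (ii): W = 0.
Leg (iii): W = PΔV = (902)(6.71 − 16.1) = -8470 J.
W_net = 5297 − 8470 = -3173 J.

W_net ≈ -3170 J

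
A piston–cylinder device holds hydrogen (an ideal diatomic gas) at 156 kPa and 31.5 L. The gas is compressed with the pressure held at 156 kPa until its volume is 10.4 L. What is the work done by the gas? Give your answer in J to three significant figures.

W ≈ -3290 J

Isobaric: W = P ΔV.
W = (156 kPa)(10.4 − 31.5 L) = (156)(-21.1) = -3292 J.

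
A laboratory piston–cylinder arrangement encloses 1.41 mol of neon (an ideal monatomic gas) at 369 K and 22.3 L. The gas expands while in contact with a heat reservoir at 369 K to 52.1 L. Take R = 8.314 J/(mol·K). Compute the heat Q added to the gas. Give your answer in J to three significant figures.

Q ≈ 3670 J

Isothermal ⇒ ΔU = 0, so Q = W = nRT ln(V₂/V₁).
Q = (1.41)(8.314)(369) ln(52.1/22.3) = 4326 × 0.8486 = 3671 J.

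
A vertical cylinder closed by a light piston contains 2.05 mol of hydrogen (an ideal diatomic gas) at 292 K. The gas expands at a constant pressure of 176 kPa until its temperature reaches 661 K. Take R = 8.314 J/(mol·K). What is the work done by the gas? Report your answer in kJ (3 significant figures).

Isobaric: W = P ΔV = nR ΔT.
W = (2.05)(8.314)(661 − 292) = 6289 J.

W ≈ 6.29 kJ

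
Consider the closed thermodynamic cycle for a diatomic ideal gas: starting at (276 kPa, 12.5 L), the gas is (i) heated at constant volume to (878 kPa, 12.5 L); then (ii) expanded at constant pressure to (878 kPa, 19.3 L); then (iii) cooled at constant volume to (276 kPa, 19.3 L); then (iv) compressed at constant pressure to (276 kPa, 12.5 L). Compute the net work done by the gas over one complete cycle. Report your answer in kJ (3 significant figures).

W_net ≈ 4.09 kJ

Constant-volume legs do no work.
W(ii) = (878)(19.3 − 12.5) = 5970 J; W(iv) = (276)(12.5 − 19.3) = -1877 J.
W_net = 5970 − 1877 = 4094 J (the clockwise enclosed area).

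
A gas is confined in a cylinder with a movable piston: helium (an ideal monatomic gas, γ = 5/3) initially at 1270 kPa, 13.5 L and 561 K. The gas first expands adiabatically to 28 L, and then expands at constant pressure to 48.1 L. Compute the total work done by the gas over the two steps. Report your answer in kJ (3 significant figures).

Step 1 (adiabatic): W = (P₁V₁ − P₂V₂)/(γ−1) = (17145 − 10542)/0.667 = 9905 J.
After step 1: P = 376.5 kPa, V = 28 L, T = 344.9 K.
Step 2 (isobaric): W = PΔV = (376.5 kPa)(48.1 − 28 L) = 7568 J.
W_total = 9905 + 7568 = 17472 J.

W_total ≈ 17.5 kJ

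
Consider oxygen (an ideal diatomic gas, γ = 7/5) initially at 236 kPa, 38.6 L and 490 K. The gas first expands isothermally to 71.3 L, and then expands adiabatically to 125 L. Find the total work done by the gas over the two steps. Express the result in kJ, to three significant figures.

W_total ≈ 10.2 kJ

Step 1 (isothermal): W = P₁V₁ ln(V₂/V₁) = (9110) ln(71.3/38.6) = 5590 J.
After step 1: P = 127.8 kPa, V = 71.3 L, T = 490 K.
Step 2 (adiabatic): W = (P₁V₁ − P₂V₂)/(γ−1) = (9110 − 7277)/0.4 = 4581 J.
W_total = 5590 + 4581 = 10171 J.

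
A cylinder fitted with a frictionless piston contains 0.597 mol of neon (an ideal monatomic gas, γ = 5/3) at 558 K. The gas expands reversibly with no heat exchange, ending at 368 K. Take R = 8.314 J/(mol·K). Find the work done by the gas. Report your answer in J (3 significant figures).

W ≈ 1410 J

Adiabatic ⇒ Q = 0, so W_by = −ΔU = nCᵥ(T₁ − T₂).
Cᵥ = 3R/2 = 12.47 J/(mol·K).
W = (0.597)(12.47)(558 − 368) = 1415 J.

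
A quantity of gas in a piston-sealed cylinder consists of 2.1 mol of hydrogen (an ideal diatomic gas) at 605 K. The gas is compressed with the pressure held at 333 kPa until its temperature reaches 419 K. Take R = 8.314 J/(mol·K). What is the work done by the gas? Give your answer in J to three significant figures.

W ≈ -3250 J

Isobaric: W = P ΔV = nR ΔT.
W = (2.1)(8.314)(419 − 605) = -3247 J.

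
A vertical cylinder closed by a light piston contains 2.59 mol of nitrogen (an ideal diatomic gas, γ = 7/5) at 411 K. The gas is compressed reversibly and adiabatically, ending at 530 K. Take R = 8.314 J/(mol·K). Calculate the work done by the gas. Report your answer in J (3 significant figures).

Adiabatic ⇒ Q = 0, so W_by = −ΔU = nCᵥ(T₁ − T₂).
Cᵥ = 5R/2 = 20.79 J/(mol·K).
W = (2.59)(20.79)(411 − 530) = -6406 J.

W ≈ -6410 J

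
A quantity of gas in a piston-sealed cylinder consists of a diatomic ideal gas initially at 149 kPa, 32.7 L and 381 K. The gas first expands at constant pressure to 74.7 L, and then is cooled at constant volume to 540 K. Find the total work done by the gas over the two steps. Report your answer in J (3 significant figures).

Step 1 (isobaric): W = PΔV = (149 kPa)(74.7 − 32.7 L) = 6258 J.
Step 2 (isochoric): W = 0 (constant volume).
W_total = 6258 + 0 = 6258 J.

W_total ≈ 6260 J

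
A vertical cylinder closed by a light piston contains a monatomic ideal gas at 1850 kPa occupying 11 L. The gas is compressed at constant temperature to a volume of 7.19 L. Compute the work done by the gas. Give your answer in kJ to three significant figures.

Isothermal: W = nRT ln(V₂/V₁) = P₁V₁ ln(V₂/V₁).
P₁V₁ = (1850 kPa)(11 L) = 20350 J.
W = 20350 × ln(7.19/11) = 20350 × -0.4252
W_by_gas = -8653 J.

W ≈ -8.65 kJ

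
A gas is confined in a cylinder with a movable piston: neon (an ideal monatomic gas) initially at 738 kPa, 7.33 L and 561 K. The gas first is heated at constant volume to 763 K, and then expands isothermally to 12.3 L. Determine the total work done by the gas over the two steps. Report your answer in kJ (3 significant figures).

W_total ≈ 3.81 kJ

Step 1 (isochoric): W = 0 (constant volume).
After step 1: P = 1004 kPa (V unchanged).
Step 2 (isothermal): W = P₁V₁ ln(V₂/V₁) = (7357) ln(12.3/7.33) = 3808 J.
W_total = 0 + 3808 = 3808 J.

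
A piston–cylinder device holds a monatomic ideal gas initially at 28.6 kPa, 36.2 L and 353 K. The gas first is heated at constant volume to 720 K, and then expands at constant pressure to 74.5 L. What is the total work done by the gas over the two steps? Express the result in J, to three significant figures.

Step 1 (isochoric): W = 0 (constant volume).
After step 1: P = 58.33 kPa (V unchanged).
Step 2 (isobaric): W = PΔV = (58.33 kPa)(74.5 − 36.2 L) = 2234 J.
W_total = 0 + 2234 = 2234 J.

W_total ≈ 2230 J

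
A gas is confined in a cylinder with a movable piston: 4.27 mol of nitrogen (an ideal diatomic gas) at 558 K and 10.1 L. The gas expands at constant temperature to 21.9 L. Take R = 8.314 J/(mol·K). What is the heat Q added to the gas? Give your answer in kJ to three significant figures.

Isothermal ⇒ ΔU = 0, so Q = W = nRT ln(V₂/V₁).
Q = (4.27)(8.314)(558) ln(21.9/10.1) = 19809 × 0.774 = 15332 J.

Q ≈ 15.3 kJ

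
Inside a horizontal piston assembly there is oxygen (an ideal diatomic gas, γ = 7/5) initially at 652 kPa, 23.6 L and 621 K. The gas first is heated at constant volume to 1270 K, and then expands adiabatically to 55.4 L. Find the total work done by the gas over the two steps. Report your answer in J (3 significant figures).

W_total ≈ 22700 J

Step 1 (isochoric): W = 0 (constant volume).
After step 1: P = 1333 kPa (V unchanged).
Step 2 (adiabatic): W = (P₁V₁ − P₂V₂)/(γ−1) = (31468 − 22368)/0.4 = 22750 J.
W_total = 0 + 22750 = 22750 J.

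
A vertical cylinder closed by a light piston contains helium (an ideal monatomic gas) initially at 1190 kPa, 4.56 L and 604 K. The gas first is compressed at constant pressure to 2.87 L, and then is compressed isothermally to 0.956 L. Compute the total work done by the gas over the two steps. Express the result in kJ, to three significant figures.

W_total ≈ -5.77 kJ

Step 1 (isobaric): W = PΔV = (1190 kPa)(2.87 − 4.56 L) = -2011 J.
After step 1: P = 1190 kPa, V = 2.87 L, T = 380.1 K.
Step 2 (isothermal): W = P₁V₁ ln(V₂/V₁) = (3415) ln(0.956/2.87) = -3754 J.
W_total = -2011 − 3754 = -5766 J.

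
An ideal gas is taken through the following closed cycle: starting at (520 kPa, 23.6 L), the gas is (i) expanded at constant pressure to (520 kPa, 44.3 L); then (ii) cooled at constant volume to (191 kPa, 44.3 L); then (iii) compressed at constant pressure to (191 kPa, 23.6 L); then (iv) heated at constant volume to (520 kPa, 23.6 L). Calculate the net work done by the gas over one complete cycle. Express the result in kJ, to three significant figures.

W_net ≈ 6.81 kJ

Constant-volume legs do no work.
W(i) = (520)(44.3 − 23.6) = 10764 J; W(iii) = (191)(23.6 − 44.3) = -3954 J.
W_net = 10764 − 3954 = 6810 J (the clockwise enclosed area).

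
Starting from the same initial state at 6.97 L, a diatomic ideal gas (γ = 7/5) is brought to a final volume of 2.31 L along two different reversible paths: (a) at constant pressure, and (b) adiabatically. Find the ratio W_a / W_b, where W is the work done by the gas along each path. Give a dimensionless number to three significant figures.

W_a / W_b ≈ 0.481

Path (a) isobaric: W = P₁(V₂ − V₁) → W_a/(P₁V₁) = -0.6686.
Path (b) adiabatic: W = P₁V₁(1 − (V₁/V₂)^(γ−1))/(γ−1) → W_b/(P₁V₁) = -1.389.
W_a / W_b = -0.6686 / -1.389 = 0.4815.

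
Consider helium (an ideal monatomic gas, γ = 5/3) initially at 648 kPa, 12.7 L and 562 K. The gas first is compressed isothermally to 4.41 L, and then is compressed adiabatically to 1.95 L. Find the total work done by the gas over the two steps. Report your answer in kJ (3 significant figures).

Step 1 (isothermal): W = P₁V₁ ln(V₂/V₁) = (8230) ln(4.41/12.7) = -8705 J.
After step 1: P = 1866 kPa, V = 4.41 L, T = 562 K.
Step 2 (adiabatic): W = (P₁V₁ − P₂V₂)/(γ−1) = (8230 − 14179)/0.667 = -8924 J.
W_total = -8705 − 8924 = -17629 J.

W_total ≈ -17.6 kJ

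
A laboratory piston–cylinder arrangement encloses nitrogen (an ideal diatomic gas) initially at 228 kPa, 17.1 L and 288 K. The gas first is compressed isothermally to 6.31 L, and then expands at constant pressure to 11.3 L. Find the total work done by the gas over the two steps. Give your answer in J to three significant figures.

W_total ≈ -804 J

Step 1 (isothermal): W = P₁V₁ ln(V₂/V₁) = (3899) ln(6.31/17.1) = -3887 J.
After step 1: P = 617.9 kPa, V = 6.31 L, T = 288 K.
Step 2 (isobaric): W = PΔV = (617.9 kPa)(11.3 − 6.31 L) = 3083 J.
W_total = -3887 + 3083 = -803.7 J.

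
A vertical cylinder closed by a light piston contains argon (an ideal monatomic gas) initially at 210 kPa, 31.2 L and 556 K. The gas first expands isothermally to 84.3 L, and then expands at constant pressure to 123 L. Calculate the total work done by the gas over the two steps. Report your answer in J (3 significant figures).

Step 1 (isothermal): W = P₁V₁ ln(V₂/V₁) = (6552) ln(84.3/31.2) = 6512 J.
After step 1: P = 77.72 kPa, V = 84.3 L, T = 556 K.
Step 2 (isobaric): W = PΔV = (77.72 kPa)(123 − 84.3 L) = 3008 J.
W_total = 6512 + 3008 = 9520 J.

W_total ≈ 9520 J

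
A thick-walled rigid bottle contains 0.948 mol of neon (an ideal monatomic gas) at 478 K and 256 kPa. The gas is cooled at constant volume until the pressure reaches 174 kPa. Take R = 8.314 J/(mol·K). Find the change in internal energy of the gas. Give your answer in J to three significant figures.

Constant volume ⇒ W = 0, so Q = ΔU = nCᵥΔT with Cᵥ = 3R/2 = 12.47 J/(mol·K).
At constant V, T₂/T₁ = P₂/P₁ ⇒ ΔT = T₁(P₂/P₁ − 1) = 478·(174/256 − 1) = -153.1 K.
ΔU = (0.948)(12.47)(-153.1) = -1810 J.

ΔU ≈ -1810 J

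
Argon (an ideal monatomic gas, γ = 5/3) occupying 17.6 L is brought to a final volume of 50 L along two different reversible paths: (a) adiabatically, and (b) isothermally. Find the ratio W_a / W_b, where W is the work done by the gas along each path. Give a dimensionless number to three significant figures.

Path (a) adiabatic: W = P₁V₁(1 − (V₁/V₂)^(γ−1))/(γ−1) → W_a/(P₁V₁) = 0.7522.
Path (b) isothermal: W = P₁V₁ ln(V₂/V₁) → W_b/(P₁V₁) = 1.044.
W_a / W_b = 0.7522 / 1.044 = 0.7204.

W_a / W_b ≈ 0.720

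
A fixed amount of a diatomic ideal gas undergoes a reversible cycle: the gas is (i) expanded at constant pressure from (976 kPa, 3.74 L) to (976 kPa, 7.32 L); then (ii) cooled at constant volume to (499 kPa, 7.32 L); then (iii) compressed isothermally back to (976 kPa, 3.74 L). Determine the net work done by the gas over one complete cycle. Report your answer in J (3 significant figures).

Leg (i): W = PΔV = (976)(7.32 − 3.74) = 3494 J.
Leg (ii): W = 0.
Leg (iii): W = PᵢVᵢ ln(V_f/Vᵢ) = (3653) ln(3.74/7.32) = -2453 J.
W_net = 3494 − 2453 = 1041 J.

W_net ≈ 1040 J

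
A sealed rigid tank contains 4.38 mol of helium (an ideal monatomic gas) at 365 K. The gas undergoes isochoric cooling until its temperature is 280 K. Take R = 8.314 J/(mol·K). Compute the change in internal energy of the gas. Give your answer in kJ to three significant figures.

Constant volume ⇒ W = 0, so Q = ΔU = nCᵥΔT with Cᵥ = 3R/2 = 12.47 J/(mol·K).
ΔU = (4.38)(12.47)(280 − 365) = -4643 J.

ΔU ≈ -4.64 kJ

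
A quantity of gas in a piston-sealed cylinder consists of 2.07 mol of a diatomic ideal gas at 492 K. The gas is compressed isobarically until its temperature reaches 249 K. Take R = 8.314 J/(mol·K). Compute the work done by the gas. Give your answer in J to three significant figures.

Isobaric: W = P ΔV = nR ΔT.
W = (2.07)(8.314)(249 − 492) = -4182 J.

W ≈ -4180 J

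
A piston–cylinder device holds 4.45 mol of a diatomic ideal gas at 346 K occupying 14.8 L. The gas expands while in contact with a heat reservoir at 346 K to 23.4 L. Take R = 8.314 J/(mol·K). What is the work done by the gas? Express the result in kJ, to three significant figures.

Isothermal: W = nRT ln(V₂/V₁).
W = (4.45)(8.314)(346) × ln(23.4/14.8)
  = 12801 × 0.4581
W_by_gas = 5864 J.

W ≈ 5.86 kJ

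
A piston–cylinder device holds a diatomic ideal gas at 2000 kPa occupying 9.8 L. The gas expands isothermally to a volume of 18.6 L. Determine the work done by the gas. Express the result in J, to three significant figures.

W ≈ 12600 J

Isothermal: W = nRT ln(V₂/V₁) = P₁V₁ ln(V₂/V₁).
P₁V₁ = (2000 kPa)(9.8 L) = 19600 J.
W = 19600 × ln(18.6/9.8) = 19600 × 0.6408
W_by_gas = 12559 J.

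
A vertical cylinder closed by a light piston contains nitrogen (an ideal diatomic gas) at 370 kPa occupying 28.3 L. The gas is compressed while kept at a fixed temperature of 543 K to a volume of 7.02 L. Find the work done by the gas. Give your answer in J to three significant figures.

Isothermal: W = nRT ln(V₂/V₁) = P₁V₁ ln(V₂/V₁).
P₁V₁ = (370 kPa)(28.3 L) = 10471 J.
W = 10471 × ln(7.02/28.3) = 10471 × -1.394
W_by_gas = -14598 J.

W ≈ -14600 J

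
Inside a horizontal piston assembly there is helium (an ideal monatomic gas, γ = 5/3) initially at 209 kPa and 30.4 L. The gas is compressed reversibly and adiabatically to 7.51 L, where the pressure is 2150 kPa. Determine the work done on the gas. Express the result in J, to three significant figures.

W ≈ 14700 J

Adiabatic: W = (P₁V₁ − P₂V₂)/(γ − 1) with γ = 5/3.
P₁V₁ = 6354 J, P₂V₂ = 16146 J.
W = (6354 − 16146) / 0.6667 = -14689 J.
Work on gas = −W_by = 14689 J.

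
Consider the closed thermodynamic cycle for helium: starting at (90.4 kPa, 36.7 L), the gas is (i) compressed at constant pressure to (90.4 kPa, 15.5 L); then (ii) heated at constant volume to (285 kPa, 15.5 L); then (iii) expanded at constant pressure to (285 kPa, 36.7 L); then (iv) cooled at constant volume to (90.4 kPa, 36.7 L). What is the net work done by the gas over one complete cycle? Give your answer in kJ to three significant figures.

Constant-volume legs do no work.
W(i) = (90.4)(15.5 − 36.7) = -1916 J; W(iii) = (285)(36.7 − 15.5) = 6042 J.
W_net = -1916 + 6042 = 4126 J (the clockwise enclosed area).

W_net ≈ 4.13 kJ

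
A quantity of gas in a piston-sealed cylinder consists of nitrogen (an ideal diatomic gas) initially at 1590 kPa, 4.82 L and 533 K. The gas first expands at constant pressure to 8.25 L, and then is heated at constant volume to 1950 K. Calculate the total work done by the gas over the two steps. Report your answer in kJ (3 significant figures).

W_total ≈ 5.45 kJ

Step 1 (isobaric): W = PΔV = (1590 kPa)(8.25 − 4.82 L) = 5454 J.
Step 2 (isochoric): W = 0 (constant volume).
W_total = 5454 + 0 = 5454 J.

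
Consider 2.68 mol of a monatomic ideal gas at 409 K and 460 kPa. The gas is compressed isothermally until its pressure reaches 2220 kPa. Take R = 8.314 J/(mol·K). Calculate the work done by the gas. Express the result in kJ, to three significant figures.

Isothermal process: W = nRT ln(V₂/V₁) = nRT ln(P₁/P₂).
W = (2.68)(8.314)(409) × ln(460/2220)
  = 9113 × ln(0.2072) = 9113 × -1.574
W_by_gas = -14344 J.

W ≈ -14.3 kJ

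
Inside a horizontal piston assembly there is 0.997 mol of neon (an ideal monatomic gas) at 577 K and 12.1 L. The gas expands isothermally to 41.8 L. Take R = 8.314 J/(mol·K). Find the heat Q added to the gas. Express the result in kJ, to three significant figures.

Q ≈ 5.93 kJ

Isothermal ⇒ ΔU = 0, so Q = W = nRT ln(V₂/V₁).
Q = (0.997)(8.314)(577) ln(41.8/12.1) = 4783 × 1.24 = 5929 J.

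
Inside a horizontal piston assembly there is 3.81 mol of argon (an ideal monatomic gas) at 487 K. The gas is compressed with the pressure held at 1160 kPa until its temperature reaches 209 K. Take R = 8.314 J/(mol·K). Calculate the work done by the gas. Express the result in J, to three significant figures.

Isobaric: W = P ΔV = nR ΔT.
W = (3.81)(8.314)(209 − 487) = -8806 J.

W ≈ -8810 J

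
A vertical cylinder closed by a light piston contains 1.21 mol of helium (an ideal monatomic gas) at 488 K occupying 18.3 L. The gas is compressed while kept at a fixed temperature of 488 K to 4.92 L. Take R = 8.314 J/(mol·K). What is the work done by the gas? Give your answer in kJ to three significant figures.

Isothermal: W = nRT ln(V₂/V₁).
W = (1.21)(8.314)(488) × ln(4.92/18.3)
  = 4909 × -1.314
W_by_gas = -6449 J.

W ≈ -6.45 kJ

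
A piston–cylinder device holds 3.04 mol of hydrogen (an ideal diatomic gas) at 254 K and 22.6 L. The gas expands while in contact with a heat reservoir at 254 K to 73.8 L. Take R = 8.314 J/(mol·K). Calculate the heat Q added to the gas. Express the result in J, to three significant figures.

Isothermal ⇒ ΔU = 0, so Q = W = nRT ln(V₂/V₁).
Q = (3.04)(8.314)(254) ln(73.8/22.6) = 6420 × 1.183 = 7597 J.

Q ≈ 7600 J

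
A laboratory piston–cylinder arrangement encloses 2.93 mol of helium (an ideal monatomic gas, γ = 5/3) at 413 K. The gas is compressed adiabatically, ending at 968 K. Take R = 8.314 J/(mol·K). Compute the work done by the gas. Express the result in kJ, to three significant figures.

Adiabatic ⇒ Q = 0, so W_by = −ΔU = nCᵥ(T₁ − T₂).
Cᵥ = 3R/2 = 12.47 J/(mol·K).
W = (2.93)(12.47)(413 − 968) = -20280 J.

W ≈ -20.3 kJ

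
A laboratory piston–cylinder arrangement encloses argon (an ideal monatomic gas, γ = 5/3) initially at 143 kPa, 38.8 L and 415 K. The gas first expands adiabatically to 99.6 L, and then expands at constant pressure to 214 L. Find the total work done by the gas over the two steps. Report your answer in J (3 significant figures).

Step 1 (adiabatic): W = (P₁V₁ − P₂V₂)/(γ−1) = (5548 − 2959)/0.667 = 3883 J.
After step 1: P = 29.71 kPa, V = 99.6 L, T = 221.4 K.
Step 2 (isobaric): W = PΔV = (29.71 kPa)(214 − 99.6 L) = 3399 J.
W_total = 3883 + 3399 = 7283 J.

W_total ≈ 7280 J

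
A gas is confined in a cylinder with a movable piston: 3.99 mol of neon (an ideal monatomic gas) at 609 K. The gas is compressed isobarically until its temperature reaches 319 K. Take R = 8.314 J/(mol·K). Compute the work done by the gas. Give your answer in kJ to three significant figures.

W ≈ -9.62 kJ

Isobaric: W = P ΔV = nR ΔT.
W = (3.99)(8.314)(319 − 609) = -9620 J.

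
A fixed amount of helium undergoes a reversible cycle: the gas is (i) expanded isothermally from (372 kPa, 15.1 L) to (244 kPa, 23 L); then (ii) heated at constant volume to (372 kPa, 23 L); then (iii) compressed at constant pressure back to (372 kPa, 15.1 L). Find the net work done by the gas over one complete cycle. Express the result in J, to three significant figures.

Leg (i): W = PᵢVᵢ ln(V_f/Vᵢ) = (5617) ln(23/15.1) = 2364 J.
Leg (ii): W = 0.
Leg (iii): W = PΔV = (372)(15.1 − 23) = -2939 J.
W_net = 2364 − 2939 = -575.1 J.

W_net ≈ -575 J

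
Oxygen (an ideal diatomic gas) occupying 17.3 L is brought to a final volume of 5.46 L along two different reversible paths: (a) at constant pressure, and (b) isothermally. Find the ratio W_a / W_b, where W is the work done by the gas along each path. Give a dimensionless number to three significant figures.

Path (a) isobaric: W = P₁(V₂ − V₁) → W_a/(P₁V₁) = -0.6844.
Path (b) isothermal: W = P₁V₁ ln(V₂/V₁) → W_b/(P₁V₁) = -1.153.
W_a / W_b = -0.6844 / -1.153 = 0.5934.

W_a / W_b ≈ 0.593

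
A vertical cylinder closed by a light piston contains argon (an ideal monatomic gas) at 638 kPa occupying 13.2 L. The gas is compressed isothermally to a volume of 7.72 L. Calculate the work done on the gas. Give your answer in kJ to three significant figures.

Isothermal: W = nRT ln(V₂/V₁) = P₁V₁ ln(V₂/V₁).
P₁V₁ = (638 kPa)(13.2 L) = 8422 J.
W = 8422 × ln(7.72/13.2) = 8422 × -0.5364
W_by_gas = -4517 J; work on gas = −W_by = 4517 J.

W ≈ 4.52 kJ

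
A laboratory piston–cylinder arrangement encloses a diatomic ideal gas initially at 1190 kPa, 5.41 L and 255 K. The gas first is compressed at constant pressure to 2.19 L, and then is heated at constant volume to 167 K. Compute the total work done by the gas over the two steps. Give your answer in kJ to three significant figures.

W_total ≈ -3.83 kJ

Step 1 (isobaric): W = PΔV = (1190 kPa)(2.19 − 5.41 L) = -3832 J.
Step 2 (isochoric): W = 0 (constant volume).
W_total = -3832 + 0 = -3832 J.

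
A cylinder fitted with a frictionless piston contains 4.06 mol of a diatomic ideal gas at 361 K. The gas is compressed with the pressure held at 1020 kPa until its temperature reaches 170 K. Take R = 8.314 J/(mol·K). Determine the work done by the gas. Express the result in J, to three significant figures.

Isobaric: W = P ΔV = nR ΔT.
W = (4.06)(8.314)(170 − 361) = -6447 J.

W ≈ -6450 J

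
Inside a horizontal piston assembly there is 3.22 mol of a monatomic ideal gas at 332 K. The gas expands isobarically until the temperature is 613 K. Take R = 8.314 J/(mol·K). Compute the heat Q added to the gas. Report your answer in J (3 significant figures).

Q ≈ 18800 J

Isobaric: W = nRΔT = (3.22)(8.314)(281) = 7523 J.
ΔU = nCᵥΔT with Cᵥ = 3R/2: ΔU = (3.22)(12.47)(281) = 11284 J.
Q = ΔU + W = 11284 + 7523 = 18807 J.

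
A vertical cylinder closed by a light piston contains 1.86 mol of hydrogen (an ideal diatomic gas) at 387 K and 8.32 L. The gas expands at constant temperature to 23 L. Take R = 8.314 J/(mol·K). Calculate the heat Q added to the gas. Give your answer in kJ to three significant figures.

Isothermal ⇒ ΔU = 0, so Q = W = nRT ln(V₂/V₁).
Q = (1.86)(8.314)(387) ln(23/8.32) = 5985 × 1.017 = 6085 J.

Q ≈ 6.09 kJ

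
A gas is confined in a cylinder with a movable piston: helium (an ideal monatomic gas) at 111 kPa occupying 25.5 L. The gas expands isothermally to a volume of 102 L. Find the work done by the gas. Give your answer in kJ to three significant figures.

Isothermal: W = nRT ln(V₂/V₁) = P₁V₁ ln(V₂/V₁).
P₁V₁ = (111 kPa)(25.5 L) = 2830 J.
W = 2830 × ln(102/25.5) = 2830 × 1.386
W_by_gas = 3924 J.

W ≈ 3.92 kJ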